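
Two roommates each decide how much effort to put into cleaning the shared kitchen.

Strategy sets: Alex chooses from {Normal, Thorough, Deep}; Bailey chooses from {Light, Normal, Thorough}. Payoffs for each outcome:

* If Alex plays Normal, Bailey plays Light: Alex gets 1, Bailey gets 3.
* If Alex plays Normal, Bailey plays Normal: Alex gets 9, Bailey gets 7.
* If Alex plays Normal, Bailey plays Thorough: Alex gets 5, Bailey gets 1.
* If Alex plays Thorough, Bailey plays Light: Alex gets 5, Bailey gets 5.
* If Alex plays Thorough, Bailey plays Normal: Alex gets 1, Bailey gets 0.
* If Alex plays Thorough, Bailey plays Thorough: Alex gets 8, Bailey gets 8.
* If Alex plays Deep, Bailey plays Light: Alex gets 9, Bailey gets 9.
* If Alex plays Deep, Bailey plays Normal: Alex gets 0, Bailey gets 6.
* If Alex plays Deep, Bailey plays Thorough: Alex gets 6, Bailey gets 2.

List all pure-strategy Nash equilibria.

Pure-strategy Nash equilibria: (Normal, Normal); (Thorough, Thorough); (Deep, Light)

Alex against Light: payoffs 1, 5, 9 → best response Deep.
Alex against Normal: payoffs 9, 1, 0 → best response Normal.
Alex against Thorough: payoffs 5, 8, 6 → best response Thorough.
Bailey against Normal: payoffs 3, 7, 1 → best response Normal.
Bailey against Thorough: payoffs 5, 0, 8 → best response Thorough.
Bailey against Deep: payoffs 9, 6, 2 → best response Light.
Mutual best responses: (Normal, Normal); (Thorough, Thorough); (Deep, Light).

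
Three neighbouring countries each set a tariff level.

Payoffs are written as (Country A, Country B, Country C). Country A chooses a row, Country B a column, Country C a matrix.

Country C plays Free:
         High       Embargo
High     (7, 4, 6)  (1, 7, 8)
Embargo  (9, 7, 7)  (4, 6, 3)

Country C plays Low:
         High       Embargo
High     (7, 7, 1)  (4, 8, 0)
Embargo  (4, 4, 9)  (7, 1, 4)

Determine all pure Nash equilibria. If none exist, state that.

Country A against (High, Free): payoffs 7, 9 → best response Embargo.
Country A against (High, Low): payoffs 7, 4 → best response High.
Country A against (Embargo, Free): payoffs 1, 4 → best response Embargo.
Country A against (Embargo, Low): payoffs 4, 7 → best response Embargo.
Country B against (High, Free): payoffs 4, 7 → best response Embargo.
Country B against (High, Low): payoffs 7, 8 → best response Embargo.
Country B against (Embargo, Free): payoffs 7, 6 → best response High.
Country B against (Embargo, Low): payoffs 4, 1 → best response High.
Country C against (High, High): payoffs 6, 1 → best response Free.
Country C against (High, Embargo): payoffs 8, 0 → best response Free.
Country C against (Embargo, High): payoffs 7, 9 → best response Low.
Country C against (Embargo, Embargo): payoffs 3, 4 → best response Low.
No profile is a mutual best response for all players.

none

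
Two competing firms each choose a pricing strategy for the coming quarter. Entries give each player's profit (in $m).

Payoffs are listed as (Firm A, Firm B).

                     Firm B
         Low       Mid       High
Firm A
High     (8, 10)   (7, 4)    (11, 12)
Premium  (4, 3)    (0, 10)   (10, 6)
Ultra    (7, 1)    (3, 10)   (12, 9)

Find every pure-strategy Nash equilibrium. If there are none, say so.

(High, Low): Firm B can switch to High (10 → 12). Not NE.
(High, Mid): Firm B can switch to Low (4 → 10). Not NE.
(High, High): Firm A can switch to Ultra (11 → 12). Not NE.
(Premium, Low): Firm A can switch to High (4 → 8). Not NE.
(Premium, Mid): Firm A can switch to High (0 → 7). Not NE.
(Premium, High): Firm A can switch to High (10 → 11). Not NE.
(Ultra, Low): Firm A can switch to High (7 → 8). Not NE.
(Ultra, Mid): Firm A can switch to High (3 → 7). Not NE.
(The remaining 1 profile has a profitable deviation by the same check.)

none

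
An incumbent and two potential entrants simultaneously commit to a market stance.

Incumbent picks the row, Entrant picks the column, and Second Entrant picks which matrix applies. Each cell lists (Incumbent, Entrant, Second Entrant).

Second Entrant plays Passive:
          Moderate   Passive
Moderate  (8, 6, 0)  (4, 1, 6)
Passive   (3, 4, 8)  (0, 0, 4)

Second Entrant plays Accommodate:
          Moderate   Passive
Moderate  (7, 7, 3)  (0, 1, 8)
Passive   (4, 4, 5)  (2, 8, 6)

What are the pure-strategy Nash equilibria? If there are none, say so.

Pure-strategy Nash equilibria: (Moderate, Moderate, Accommodate) and (Passive, Passive, Accommodate)

(Moderate, Moderate, Passive): Second Entrant can switch to Accommodate (0 → 3). Not NE.
(Moderate, Moderate, Accommodate): Incumbent gets 7, best alternative 4; Entrant gets 7, best alternative 1; Second Entrant gets 3, best alternative 0. No profitable deviation — NE.
(Moderate, Passive, Passive): Entrant can switch to Moderate (1 → 6). Not NE.
(Moderate, Passive, Accommodate): Incumbent can switch to Passive (0 → 2). Not NE.
(Passive, Moderate, Passive): Incumbent can switch to Moderate (3 → 8). Not NE.
(Passive, Moderate, Accommodate): Incumbent can switch to Moderate (4 → 7). Not NE.
(Passive, Passive, Passive): Incumbent can switch to Moderate (0 → 4). Not NE.
(Passive, Passive, Accommodate): Incumbent gets 2, best alternative 0; Entrant gets 8, best alternative 4; Second Entrant gets 6, best alternative 4. No profitable deviation — NE.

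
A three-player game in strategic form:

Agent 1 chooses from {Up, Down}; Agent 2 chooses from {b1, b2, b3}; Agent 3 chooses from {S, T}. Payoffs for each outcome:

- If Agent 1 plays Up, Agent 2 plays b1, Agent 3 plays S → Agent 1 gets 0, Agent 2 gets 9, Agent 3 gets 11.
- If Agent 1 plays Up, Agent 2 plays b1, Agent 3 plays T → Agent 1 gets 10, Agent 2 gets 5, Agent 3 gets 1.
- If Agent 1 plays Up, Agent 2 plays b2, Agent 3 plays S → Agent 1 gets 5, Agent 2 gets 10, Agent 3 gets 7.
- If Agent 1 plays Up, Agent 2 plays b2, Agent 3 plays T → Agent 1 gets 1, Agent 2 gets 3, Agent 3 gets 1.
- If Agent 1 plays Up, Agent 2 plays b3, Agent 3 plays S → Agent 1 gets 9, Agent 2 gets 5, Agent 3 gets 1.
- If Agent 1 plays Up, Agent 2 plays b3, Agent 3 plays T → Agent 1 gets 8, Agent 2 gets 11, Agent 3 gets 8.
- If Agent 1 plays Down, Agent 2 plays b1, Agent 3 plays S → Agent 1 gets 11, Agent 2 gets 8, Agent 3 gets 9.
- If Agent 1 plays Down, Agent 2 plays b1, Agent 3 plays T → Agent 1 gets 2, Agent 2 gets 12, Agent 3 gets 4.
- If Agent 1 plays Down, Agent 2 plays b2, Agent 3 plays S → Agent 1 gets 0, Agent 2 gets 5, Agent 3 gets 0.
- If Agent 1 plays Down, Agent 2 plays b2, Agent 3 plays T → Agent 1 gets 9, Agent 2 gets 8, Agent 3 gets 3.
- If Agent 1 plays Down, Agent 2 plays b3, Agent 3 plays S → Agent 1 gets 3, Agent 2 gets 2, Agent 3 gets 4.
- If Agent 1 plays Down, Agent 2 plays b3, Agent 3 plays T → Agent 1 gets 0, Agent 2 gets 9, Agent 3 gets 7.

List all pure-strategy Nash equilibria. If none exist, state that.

The pure Nash equilibria are (Up, b2, S); (Up, b3, T); (Down, b1, S).

Mark each player's best response to every combination of opponents' strategies; a profile where every player is best-responding is a pure Nash equilibrium.
Agent 1 against (b1, S): payoffs 0, 11 → best response Down.
Agent 1 against (b1, T): payoffs 10, 2 → best response Up.
Agent 1 against (b2, S): payoffs 5, 0 → best response Up.
Agent 1 against (b2, T): payoffs 1, 9 → best response Down.
Agent 1 against (b3, S): payoffs 9, 3 → best response Up.
Agent 1 against (b3, T): payoffs 8, 0 → best response Up.
Agent 2 against (Up, S): payoffs 9, 10, 5 → best response b2.
Agent 2 against (Up, T): payoffs 5, 3, 11 → best response b3.
Agent 2 against (Down, S): payoffs 8, 5, 2 → best response b1.
Agent 2 against (Down, T): payoffs 12, 8, 9 → best response b1.
Agent 3 against (Up, b1): payoffs 11, 1 → best response S.
Agent 3 against (Up, b2): payoffs 7, 1 → best response S.
Agent 3 against (Up, b3): payoffs 1, 8 → best response T.
Agent 3 against (Down, b1): payoffs 9, 4 → best response S.
Agent 3 against (Down, b2): payoffs 0, 3 → best response T.
Agent 3 against (Down, b3): payoffs 4, 7 → best response T.
Mutual best responses: (Up, b2, S); (Up, b3, T); (Down, b1, S).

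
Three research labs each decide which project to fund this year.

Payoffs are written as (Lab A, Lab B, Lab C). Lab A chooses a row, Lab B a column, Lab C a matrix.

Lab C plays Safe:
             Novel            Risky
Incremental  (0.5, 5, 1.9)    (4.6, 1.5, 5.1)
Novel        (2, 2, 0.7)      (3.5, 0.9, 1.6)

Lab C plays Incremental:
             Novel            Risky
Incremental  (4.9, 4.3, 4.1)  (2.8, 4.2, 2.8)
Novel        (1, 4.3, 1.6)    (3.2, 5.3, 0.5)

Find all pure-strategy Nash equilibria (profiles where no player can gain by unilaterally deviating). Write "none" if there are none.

Lab A against (Novel, Safe): payoffs 0.5, 2 → best response Novel.
Lab A against (Novel, Incremental): payoffs 4.9, 1 → best response Incremental.
Lab A against (Risky, Safe): payoffs 4.6, 3.5 → best response Incremental.
Lab A against (Risky, Incremental): payoffs 2.8, 3.2 → best response Novel.
Lab B against (Incremental, Safe): payoffs 5, 1.5 → best response Novel.
Lab B against (Incremental, Incremental): payoffs 4.3, 4.2 → best response Novel.
Lab B against (Novel, Safe): payoffs 2, 0.9 → best response Novel.
Lab B against (Novel, Incremental): payoffs 4.3, 5.3 → best response Risky.
Lab C against (Incremental, Novel): payoffs 1.9, 4.1 → best response Incremental.
Lab C against (Incremental, Risky): payoffs 5.1, 2.8 → best response Safe.
Lab C against (Novel, Novel): payoffs 0.7, 1.6 → best response Incremental.
Lab C against (Novel, Risky): payoffs 1.6, 0.5 → best response Safe.
Mutual best responses: (Incremental, Novel, Incremental).

Pure NE: (Incremental, Novel, Incremental)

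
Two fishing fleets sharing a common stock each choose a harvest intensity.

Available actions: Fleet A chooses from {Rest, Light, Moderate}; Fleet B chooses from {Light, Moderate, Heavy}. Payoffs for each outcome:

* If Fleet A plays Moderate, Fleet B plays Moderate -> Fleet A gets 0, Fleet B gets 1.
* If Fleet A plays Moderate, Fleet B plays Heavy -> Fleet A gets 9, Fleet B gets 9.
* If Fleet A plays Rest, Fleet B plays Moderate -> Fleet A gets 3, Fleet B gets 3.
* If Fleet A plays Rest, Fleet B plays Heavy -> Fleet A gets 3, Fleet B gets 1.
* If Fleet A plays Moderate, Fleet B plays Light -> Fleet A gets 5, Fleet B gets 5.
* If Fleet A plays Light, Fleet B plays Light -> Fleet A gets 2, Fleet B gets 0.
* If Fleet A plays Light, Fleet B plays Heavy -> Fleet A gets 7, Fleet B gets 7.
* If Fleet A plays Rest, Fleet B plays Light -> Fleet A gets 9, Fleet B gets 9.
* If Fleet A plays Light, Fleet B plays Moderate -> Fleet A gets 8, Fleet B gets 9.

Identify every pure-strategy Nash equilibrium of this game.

(Rest, Light); (Light, Moderate); (Moderate, Heavy)

(Rest, Light): Fleet A gets 9, best alternative 5; Fleet B gets 9, best alternative 3. No profitable deviation — NE.
(Rest, Moderate): Fleet A can switch to Light (3 → 8). Not NE.
(Rest, Heavy): Fleet A can switch to Light (3 → 7). Not NE.
(Light, Light): Fleet A can switch to Rest (2 → 9). Not NE.
(Light, Moderate): Fleet A gets 8, best alternative 3; Fleet B gets 9, best alternative 7. No profitable deviation — NE.
(Light, Heavy): Fleet A can switch to Moderate (7 → 9). Not NE.
(Moderate, Light): Fleet A can switch to Rest (5 → 9). Not NE.
(Moderate, Moderate): Fleet A can switch to Rest (0 → 3). Not NE.
(Moderate, Heavy): Fleet A gets 9, best alternative 7; Fleet B gets 9, best alternative 5. No profitable deviation — NE.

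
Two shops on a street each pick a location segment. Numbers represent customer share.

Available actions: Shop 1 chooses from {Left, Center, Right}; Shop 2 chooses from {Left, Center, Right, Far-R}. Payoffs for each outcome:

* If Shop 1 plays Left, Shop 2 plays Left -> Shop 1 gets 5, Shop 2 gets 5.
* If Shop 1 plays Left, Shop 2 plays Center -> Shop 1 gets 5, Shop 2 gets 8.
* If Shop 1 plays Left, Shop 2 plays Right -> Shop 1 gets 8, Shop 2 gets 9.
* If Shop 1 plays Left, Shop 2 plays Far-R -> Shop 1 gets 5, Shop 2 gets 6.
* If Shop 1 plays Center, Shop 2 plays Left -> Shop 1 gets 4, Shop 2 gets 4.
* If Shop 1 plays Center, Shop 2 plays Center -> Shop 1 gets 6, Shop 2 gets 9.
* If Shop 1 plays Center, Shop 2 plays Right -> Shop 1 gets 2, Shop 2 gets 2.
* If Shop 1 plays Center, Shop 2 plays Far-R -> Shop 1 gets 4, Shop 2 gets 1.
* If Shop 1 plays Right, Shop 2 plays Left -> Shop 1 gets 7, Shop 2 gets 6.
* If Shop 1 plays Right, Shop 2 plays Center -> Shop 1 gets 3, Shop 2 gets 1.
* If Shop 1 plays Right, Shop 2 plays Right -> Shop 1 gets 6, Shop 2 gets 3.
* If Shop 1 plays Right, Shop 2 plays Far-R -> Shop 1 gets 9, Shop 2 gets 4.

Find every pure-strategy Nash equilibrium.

The pure Nash equilibria are (Left, Right), (Center, Center), (Right, Left).

For each strategy profile, look for a profitable unilateral deviation.
(Left, Left): Shop 1 can switch to Right (5 → 7). Not NE.
(Left, Center): Shop 1 can switch to Center (5 → 6). Not NE.
(Left, Right): Shop 1 gets 8, best alternative 6; Shop 2 gets 9, best alternative 8. No profitable deviation — NE.
(Left, Far-R): Shop 1 can switch to Right (5 → 9). Not NE.
(Center, Left): Shop 1 can switch to Left (4 → 5). Not NE.
(Center, Center): Shop 1 gets 6, best alternative 5; Shop 2 gets 9, best alternative 4. No profitable deviation — NE.
(Center, Right): Shop 1 can switch to Left (2 → 8). Not NE.
(Center, Far-R): Shop 1 can switch to Left (4 → 5). Not NE.
(Right, Left): Shop 1 gets 7, best alternative 5; Shop 2 gets 6, best alternative 4. No profitable deviation — NE.
(Right, Center): Shop 1 can switch to Left (3 → 5). Not NE.
(Right, Right): Shop 1 can switch to Left (6 → 8). Not NE.
(The remaining 1 profile has a profitable deviation by the same check.)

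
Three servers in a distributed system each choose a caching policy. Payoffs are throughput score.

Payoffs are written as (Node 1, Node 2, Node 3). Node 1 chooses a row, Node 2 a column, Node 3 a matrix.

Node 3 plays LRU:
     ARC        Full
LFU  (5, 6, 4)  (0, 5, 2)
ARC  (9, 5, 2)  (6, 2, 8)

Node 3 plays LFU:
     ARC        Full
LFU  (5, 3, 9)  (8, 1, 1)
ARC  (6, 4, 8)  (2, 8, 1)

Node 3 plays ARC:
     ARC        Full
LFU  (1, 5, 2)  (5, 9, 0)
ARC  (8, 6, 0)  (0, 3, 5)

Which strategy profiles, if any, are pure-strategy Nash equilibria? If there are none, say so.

For each player, find the best response to each opponent profile; mutual best responses are the pure NE.
Node 1 against (ARC, LRU): payoffs 5, 9 → best response ARC.
Node 1 against (ARC, LFU): payoffs 5, 6 → best response ARC.
Node 1 against (ARC, ARC): payoffs 1, 8 → best response ARC.
Node 1 against (Full, LRU): payoffs 0, 6 → best response ARC.
Node 1 against (Full, LFU): payoffs 8, 2 → best response LFU.
Node 1 against (Full, ARC): payoffs 5, 0 → best response LFU.
Node 2 against (LFU, LRU): payoffs 6, 5 → best response ARC.
Node 2 against (LFU, LFU): payoffs 3, 1 → best response ARC.
Node 2 against (LFU, ARC): payoffs 5, 9 → best response Full.
Node 2 against (ARC, LRU): payoffs 5, 2 → best response ARC.
Node 2 against (ARC, LFU): payoffs 4, 8 → best response Full.
Node 2 against (ARC, ARC): payoffs 6, 3 → best response ARC.
Node 3 against (LFU, ARC): payoffs 4, 9, 2 → best response LFU.
Node 3 against (LFU, Full): payoffs 2, 1, 0 → best response LRU.
Node 3 against (ARC, ARC): payoffs 2, 8, 0 → best response LFU.
Node 3 against (ARC, Full): payoffs 8, 1, 5 → best response LRU.
No profile is a mutual best response for all players.

No pure-strategy Nash equilibrium.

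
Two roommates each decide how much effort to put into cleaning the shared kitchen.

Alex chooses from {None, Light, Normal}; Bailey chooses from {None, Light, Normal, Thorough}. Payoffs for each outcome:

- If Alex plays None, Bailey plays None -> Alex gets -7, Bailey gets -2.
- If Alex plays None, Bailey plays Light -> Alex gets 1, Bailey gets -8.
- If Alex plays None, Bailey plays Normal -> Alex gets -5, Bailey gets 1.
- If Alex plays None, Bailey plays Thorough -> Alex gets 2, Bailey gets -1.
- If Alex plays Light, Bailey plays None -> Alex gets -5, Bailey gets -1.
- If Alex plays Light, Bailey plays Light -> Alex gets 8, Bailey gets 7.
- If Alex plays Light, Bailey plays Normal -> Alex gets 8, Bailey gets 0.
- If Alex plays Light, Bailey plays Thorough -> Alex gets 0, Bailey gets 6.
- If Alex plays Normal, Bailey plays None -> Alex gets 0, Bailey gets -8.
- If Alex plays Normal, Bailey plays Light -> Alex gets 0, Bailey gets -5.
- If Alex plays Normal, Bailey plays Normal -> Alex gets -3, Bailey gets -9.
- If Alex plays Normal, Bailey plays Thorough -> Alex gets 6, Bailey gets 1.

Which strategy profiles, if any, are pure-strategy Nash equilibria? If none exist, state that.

(Light, Light) and (Normal, Thorough)

(None, None): Alex can switch to Light (-7 → -5). Not NE.
(None, Light): Alex can switch to Light (1 → 8). Not NE.
(None, Normal): Alex can switch to Light (-5 → 8). Not NE.
(None, Thorough): Alex can switch to Normal (2 → 6). Not NE.
(Light, None): Alex can switch to Normal (-5 → 0). Not NE.
(Light, Light): Alex gets 8, best alternative 1; Bailey gets 7, best alternative 6. No profitable deviation — NE.
(Light, Normal): Bailey can switch to Light (0 → 7). Not NE.
(Light, Thorough): Alex can switch to None (0 → 2). Not NE.
(Normal, None): Bailey can switch to Light (-8 → -5). Not NE.
(Normal, Light): Alex can switch to None (0 → 1). Not NE.
(Normal, Normal): Alex can switch to Light (-3 → 8). Not NE.
(Normal, Thorough): Alex gets 6, best alternative 2; Bailey gets 1, best alternative -5. No profitable deviation — NE.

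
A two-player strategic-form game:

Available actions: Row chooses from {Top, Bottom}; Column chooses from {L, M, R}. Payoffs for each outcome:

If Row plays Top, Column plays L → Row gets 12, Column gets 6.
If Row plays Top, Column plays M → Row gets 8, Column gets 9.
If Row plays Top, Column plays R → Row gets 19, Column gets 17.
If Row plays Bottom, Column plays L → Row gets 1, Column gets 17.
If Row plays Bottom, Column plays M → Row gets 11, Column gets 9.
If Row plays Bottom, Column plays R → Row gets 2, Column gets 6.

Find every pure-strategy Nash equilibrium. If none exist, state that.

Row against L: payoffs 12, 1 → best response Top.
Row against M: payoffs 8, 11 → best response Bottom.
Row against R: payoffs 19, 2 → best response Top.
Column against Top: payoffs 6, 9, 17 → best response R.
Column against Bottom: payoffs 17, 9, 6 → best response L.
Mutual best responses: (Top, R).

(Top, R)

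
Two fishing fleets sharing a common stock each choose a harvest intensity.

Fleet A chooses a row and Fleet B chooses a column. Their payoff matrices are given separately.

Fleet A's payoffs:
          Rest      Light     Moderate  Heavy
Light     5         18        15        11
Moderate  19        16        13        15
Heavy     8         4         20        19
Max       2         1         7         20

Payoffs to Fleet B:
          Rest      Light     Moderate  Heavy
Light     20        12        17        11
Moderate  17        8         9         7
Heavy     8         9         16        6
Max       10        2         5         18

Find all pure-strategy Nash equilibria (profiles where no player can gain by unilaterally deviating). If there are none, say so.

Fleet A against Rest: payoffs 5, 19, 8, 2 → best response Moderate.
Fleet A against Light: payoffs 18, 16, 4, 1 → best response Light.
Fleet A against Moderate: payoffs 15, 13, 20, 7 → best response Heavy.
Fleet A against Heavy: payoffs 11, 15, 19, 20 → best response Max.
Fleet B against Light: payoffs 20, 12, 17, 11 → best response Rest.
Fleet B against Moderate: payoffs 17, 8, 9, 7 → best response Rest.
Fleet B against Heavy: payoffs 8, 9, 16, 6 → best response Moderate.
Fleet B against Max: payoffs 10, 2, 5, 18 → best response Heavy.
Mutual best responses: (Moderate, Rest); (Heavy, Moderate); (Max, Heavy).

Pure-strategy Nash equilibria: (Moderate, Rest); (Heavy, Moderate); (Max, Heavy)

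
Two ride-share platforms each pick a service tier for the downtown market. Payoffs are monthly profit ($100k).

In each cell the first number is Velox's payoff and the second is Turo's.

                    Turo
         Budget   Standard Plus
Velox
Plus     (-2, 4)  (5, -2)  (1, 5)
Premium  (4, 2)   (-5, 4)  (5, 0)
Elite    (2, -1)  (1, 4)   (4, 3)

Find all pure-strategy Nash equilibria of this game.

This game has no pure Nash equilibrium.

Mark each player's best response to every combination of opponents' strategies; a profile where every player is best-responding is a pure Nash equilibrium.
Velox against Budget: payoffs -2, 4, 2 → best response Premium.
Velox against Standard: payoffs 5, -5, 1 → best response Plus.
Velox against Plus: payoffs 1, 5, 4 → best response Premium.
Turo against Plus: payoffs 4, -2, 5 → best response Plus.
Turo against Premium: payoffs 2, 4, 0 → best response Standard.
Turo against Elite: payoffs -1, 4, 3 → best response Standard.
No profile is a mutual best response for all players.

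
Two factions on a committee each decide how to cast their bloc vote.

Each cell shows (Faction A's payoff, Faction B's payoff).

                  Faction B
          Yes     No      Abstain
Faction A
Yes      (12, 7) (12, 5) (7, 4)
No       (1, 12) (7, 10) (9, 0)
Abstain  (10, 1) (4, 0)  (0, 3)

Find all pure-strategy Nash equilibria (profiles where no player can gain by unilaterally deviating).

(Yes, Yes)

Faction A against Yes: payoffs 12, 1, 10 → best response Yes.
Faction A against No: payoffs 12, 7, 4 → best response Yes.
Faction A against Abstain: payoffs 7, 9, 0 → best response No.
Faction B against Yes: payoffs 7, 5, 4 → best response Yes.
Faction B against No: payoffs 12, 10, 0 → best response Yes.
Faction B against Abstain: payoffs 1, 0, 3 → best response Abstain.
Mutual best responses: (Yes, Yes).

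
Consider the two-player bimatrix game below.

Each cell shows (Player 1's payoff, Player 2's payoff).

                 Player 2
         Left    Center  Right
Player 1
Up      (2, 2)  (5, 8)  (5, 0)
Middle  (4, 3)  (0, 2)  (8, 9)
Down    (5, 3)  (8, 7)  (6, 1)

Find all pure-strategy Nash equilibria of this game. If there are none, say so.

(Up, Left): Player 1 can switch to Middle (2 → 4). Not NE.
(Up, Center): Player 1 can switch to Down (5 → 8). Not NE.
(Up, Right): Player 1 can switch to Middle (5 → 8). Not NE.
(Middle, Left): Player 1 can switch to Down (4 → 5). Not NE.
(Middle, Center): Player 1 can switch to Up (0 → 5). Not NE.
(Middle, Right): Player 1 gets 8, best alternative 6; Player 2 gets 9, best alternative 3. No profitable deviation — NE.
(Down, Left): Player 2 can switch to Center (3 → 7). Not NE.
(Down, Center): Player 1 gets 8, best alternative 5; Player 2 gets 7, best alternative 3. No profitable deviation — NE.
(Down, Right): Player 1 can switch to Middle (6 → 8). Not NE.

Pure-strategy Nash equilibria: (Middle, Right) and (Down, Center)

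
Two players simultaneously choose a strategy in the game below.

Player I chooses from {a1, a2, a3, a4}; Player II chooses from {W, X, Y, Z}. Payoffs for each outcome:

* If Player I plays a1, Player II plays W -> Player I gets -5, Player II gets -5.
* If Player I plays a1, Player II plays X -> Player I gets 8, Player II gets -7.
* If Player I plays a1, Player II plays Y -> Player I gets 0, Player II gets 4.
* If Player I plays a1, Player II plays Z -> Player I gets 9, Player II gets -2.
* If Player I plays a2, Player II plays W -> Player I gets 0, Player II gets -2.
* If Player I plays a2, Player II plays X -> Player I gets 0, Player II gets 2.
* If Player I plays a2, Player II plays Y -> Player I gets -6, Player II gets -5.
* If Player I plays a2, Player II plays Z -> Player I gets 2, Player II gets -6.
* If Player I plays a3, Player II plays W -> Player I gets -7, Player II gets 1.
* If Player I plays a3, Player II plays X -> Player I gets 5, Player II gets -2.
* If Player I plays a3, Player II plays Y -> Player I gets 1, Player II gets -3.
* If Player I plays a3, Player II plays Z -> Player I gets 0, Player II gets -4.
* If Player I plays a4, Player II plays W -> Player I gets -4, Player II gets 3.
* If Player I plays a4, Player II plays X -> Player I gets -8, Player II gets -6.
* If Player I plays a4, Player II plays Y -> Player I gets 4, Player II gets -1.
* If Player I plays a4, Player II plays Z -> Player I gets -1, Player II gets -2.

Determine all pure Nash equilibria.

This game has no pure Nash equilibrium.

(a1, W): Player I can switch to a2 (-5 → 0). Not NE.
(a1, X): Player II can switch to W (-7 → -5). Not NE.
(a1, Y): Player I can switch to a3 (0 → 1). Not NE.
(a1, Z): Player II can switch to Y (-2 → 4). Not NE.
(a2, W): Player II can switch to X (-2 → 2). Not NE.
(a2, X): Player I can switch to a1 (0 → 8). Not NE.
(a2, Y): Player I can switch to a1 (-6 → 0). Not NE.
(a2, Z): Player I can switch to a1 (2 → 9). Not NE.
(The remaining 8 profiles each have a profitable deviation by the same check.)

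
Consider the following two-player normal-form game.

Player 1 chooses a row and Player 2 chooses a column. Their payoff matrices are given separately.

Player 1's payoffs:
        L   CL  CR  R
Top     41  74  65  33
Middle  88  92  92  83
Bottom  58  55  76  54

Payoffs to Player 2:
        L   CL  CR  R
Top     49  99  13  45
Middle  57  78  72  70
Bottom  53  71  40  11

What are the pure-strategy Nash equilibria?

(Top, L): Player 1 can switch to Middle (41 → 88). Not NE.
(Top, CL): Player 1 can switch to Middle (74 → 92). Not NE.
(Top, CR): Player 1 can switch to Middle (65 → 92). Not NE.
(Top, R): Player 1 can switch to Middle (33 → 83). Not NE.
(Middle, L): Player 2 can switch to CL (57 → 78). Not NE.
(Middle, CL): Player 1 gets 92, best alternative 74; Player 2 gets 78, best alternative 72. No profitable deviation — NE.
(Middle, CR): Player 2 can switch to CL (72 → 78). Not NE.
(Middle, R): Player 2 can switch to CL (70 → 78). Not NE.
(Bottom, L): Player 1 can switch to Middle (58 → 88). Not NE.
(Bottom, CL): Player 1 can switch to Top (55 → 74). Not NE.
(Bottom, CR): Player 1 can switch to Middle (76 → 92). Not NE.
(The remaining 1 profile has a profitable deviation by the same check.)

The unique pure-strategy Nash equilibrium is (Middle, CL).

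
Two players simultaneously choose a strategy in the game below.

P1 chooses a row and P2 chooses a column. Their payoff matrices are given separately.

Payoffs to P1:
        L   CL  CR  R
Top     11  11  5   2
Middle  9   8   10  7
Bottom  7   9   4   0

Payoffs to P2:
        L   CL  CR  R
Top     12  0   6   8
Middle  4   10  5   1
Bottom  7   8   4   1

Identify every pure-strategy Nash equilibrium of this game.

P1 against L: payoffs 11, 9, 7 → best response Top.
P1 against CL: payoffs 11, 8, 9 → best response Top.
P1 against CR: payoffs 5, 10, 4 → best response Middle.
P1 against R: payoffs 2, 7, 0 → best response Middle.
P2 against Top: payoffs 12, 0, 6, 8 → best response L.
P2 against Middle: payoffs 4, 10, 5, 1 → best response CL.
P2 against Bottom: payoffs 7, 8, 4, 1 → best response CL.
Mutual best responses: (Top, L).

Pure NE: (Top, L)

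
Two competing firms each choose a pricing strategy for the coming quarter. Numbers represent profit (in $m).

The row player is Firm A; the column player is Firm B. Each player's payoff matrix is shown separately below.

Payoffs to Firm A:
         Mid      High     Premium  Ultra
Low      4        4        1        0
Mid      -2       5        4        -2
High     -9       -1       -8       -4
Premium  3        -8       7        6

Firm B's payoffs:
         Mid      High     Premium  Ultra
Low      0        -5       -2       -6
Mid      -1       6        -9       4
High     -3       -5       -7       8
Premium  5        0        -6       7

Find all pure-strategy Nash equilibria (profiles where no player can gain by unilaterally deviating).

(Low, Mid); (Mid, High); (Premium, Ultra)

Firm A against Mid: payoffs 4, -2, -9, 3 → best response Low.
Firm A against High: payoffs 4, 5, -1, -8 → best response Mid.
Firm A against Premium: payoffs 1, 4, -8, 7 → best response Premium.
Firm A against Ultra: payoffs 0, -2, -4, 6 → best response Premium.
Firm B against Low: payoffs 0, -5, -2, -6 → best response Mid.
Firm B against Mid: payoffs -1, 6, -9, 4 → best response High.
Firm B against High: payoffs -3, -5, -7, 8 → best response Ultra.
Firm B against Premium: payoffs 5, 0, -6, 7 → best response Ultra.
Mutual best responses: (Low, Mid); (Mid, High); (Premium, Ultra).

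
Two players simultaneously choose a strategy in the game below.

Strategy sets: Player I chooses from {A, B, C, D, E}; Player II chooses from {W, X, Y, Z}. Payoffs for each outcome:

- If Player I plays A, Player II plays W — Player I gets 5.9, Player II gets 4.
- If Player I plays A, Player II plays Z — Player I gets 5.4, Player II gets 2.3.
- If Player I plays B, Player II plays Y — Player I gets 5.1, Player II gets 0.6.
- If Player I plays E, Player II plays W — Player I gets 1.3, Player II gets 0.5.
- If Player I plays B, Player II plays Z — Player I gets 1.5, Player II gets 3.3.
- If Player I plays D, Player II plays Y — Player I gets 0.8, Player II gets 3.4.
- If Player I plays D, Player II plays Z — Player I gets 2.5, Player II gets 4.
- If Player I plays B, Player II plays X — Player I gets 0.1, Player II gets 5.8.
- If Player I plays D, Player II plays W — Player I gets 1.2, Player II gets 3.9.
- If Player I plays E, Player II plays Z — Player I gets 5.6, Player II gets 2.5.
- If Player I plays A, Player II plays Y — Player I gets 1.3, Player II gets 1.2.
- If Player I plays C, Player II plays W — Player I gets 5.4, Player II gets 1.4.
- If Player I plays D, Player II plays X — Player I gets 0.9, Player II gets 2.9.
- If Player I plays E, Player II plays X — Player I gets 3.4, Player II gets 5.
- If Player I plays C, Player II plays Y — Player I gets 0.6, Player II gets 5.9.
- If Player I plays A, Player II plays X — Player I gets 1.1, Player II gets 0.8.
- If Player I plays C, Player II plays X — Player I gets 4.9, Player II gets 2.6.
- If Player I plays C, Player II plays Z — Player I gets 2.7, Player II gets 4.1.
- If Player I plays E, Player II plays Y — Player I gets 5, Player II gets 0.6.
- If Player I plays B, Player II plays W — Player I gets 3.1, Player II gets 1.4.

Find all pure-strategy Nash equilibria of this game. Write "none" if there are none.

(A, W)

Player I against W: payoffs 5.9, 3.1, 5.4, 1.2, 1.3 → best response A.
Player I against X: payoffs 1.1, 0.1, 4.9, 0.9, 3.4 → best response C.
Player I against Y: payoffs 1.3, 5.1, 0.6, 0.8, 5 → best response B.
Player I against Z: payoffs 5.4, 1.5, 2.7, 2.5, 5.6 → best response E.
Player II against A: payoffs 4, 0.8, 1.2, 2.3 → best response W.
Player II against B: payoffs 1.4, 5.8, 0.6, 3.3 → best response X.
Player II against C: payoffs 1.4, 2.6, 5.9, 4.1 → best response Y.
Player II against D: payoffs 3.9, 2.9, 3.4, 4 → best response Z.
Player II against E: payoffs 0.5, 5, 0.6, 2.5 → best response X.
Mutual best responses: (A, W).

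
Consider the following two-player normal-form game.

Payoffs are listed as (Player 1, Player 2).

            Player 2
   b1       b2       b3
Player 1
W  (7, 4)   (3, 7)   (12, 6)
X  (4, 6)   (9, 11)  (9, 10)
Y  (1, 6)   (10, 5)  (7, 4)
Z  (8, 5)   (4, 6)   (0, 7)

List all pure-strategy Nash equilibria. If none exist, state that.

none

(W, b1): Player 1 can switch to Z (7 → 8). Not NE.
(W, b2): Player 1 can switch to X (3 → 9). Not NE.
(W, b3): Player 2 can switch to b2 (6 → 7). Not NE.
(X, b1): Player 1 can switch to W (4 → 7). Not NE.
(X, b2): Player 1 can switch to Y (9 → 10). Not NE.
(X, b3): Player 1 can switch to W (9 → 12). Not NE.
(The remaining 6 profiles each have a profitable deviation by the same check.)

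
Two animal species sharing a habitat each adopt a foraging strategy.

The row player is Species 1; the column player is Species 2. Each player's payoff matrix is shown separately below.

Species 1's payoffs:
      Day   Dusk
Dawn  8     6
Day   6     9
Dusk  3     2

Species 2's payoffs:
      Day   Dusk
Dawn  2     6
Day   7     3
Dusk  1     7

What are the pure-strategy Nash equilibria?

(Dawn, Day): Species 2 can switch to Dusk (2 → 6). Not NE.
(Dawn, Dusk): Species 1 can switch to Day (6 → 9). Not NE.
(Day, Day): Species 1 can switch to Dawn (6 → 8). Not NE.
(Day, Dusk): Species 2 can switch to Day (3 → 7). Not NE.
(Dusk, Day): Species 1 can switch to Dawn (3 → 8). Not NE.
(Dusk, Dusk): Species 1 can switch to Dawn (2 → 6). Not NE.

This game has no pure Nash equilibrium.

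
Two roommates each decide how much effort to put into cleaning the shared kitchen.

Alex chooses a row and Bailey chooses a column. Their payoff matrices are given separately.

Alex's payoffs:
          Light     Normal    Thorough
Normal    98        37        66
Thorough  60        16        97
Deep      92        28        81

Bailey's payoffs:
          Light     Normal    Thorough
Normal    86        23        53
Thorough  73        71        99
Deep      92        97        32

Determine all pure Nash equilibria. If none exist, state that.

For each player, find the best response to each opponent profile; mutual best responses are the pure NE.
Alex against Light: payoffs 98, 60, 92 → best response Normal.
Alex against Normal: payoffs 37, 16, 28 → best response Normal.
Alex against Thorough: payoffs 66, 97, 81 → best response Thorough.
Bailey against Normal: payoffs 86, 23, 53 → best response Light.
Bailey against Thorough: payoffs 73, 71, 99 → best response Thorough.
Bailey against Deep: payoffs 92, 97, 32 → best response Normal.
Mutual best responses: (Normal, Light); (Thorough, Thorough).

(Normal, Light) and (Thorough, Thorough)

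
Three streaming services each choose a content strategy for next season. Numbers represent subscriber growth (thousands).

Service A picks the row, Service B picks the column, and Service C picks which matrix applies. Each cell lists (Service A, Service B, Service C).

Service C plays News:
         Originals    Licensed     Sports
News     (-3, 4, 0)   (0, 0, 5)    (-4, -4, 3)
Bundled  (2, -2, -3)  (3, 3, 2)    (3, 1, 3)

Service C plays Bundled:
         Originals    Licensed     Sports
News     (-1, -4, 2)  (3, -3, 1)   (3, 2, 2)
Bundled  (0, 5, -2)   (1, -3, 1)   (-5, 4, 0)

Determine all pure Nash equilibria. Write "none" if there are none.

(Bundled, Originals, Bundled); (Bundled, Licensed, News)

For each player, find the best response to each opponent profile; mutual best responses are the pure NE.
Service A against (Originals, News): payoffs -3, 2 → best response Bundled.
Service A against (Originals, Bundled): payoffs -1, 0 → best response Bundled.
Service A against (Licensed, News): payoffs 0, 3 → best response Bundled.
Service A against (Licensed, Bundled): payoffs 3, 1 → best response News.
Service A against (Sports, News): payoffs -4, 3 → best response Bundled.
Service A against (Sports, Bundled): payoffs 3, -5 → best response News.
Service B against (News, News): payoffs 4, 0, -4 → best response Originals.
Service B against (News, Bundled): payoffs -4, -3, 2 → best response Sports.
Service B against (Bundled, News): payoffs -2, 3, 1 → best response Licensed.
Service B against (Bundled, Bundled): payoffs 5, -3, 4 → best response Originals.
Service C against (News, Originals): payoffs 0, 2 → best response Bundled.
Service C against (News, Licensed): payoffs 5, 1 → best response News.
Service C against (News, Sports): payoffs 3, 2 → best response News.
Service C against (Bundled, Originals): payoffs -3, -2 → best response Bundled.
Service C against (Bundled, Licensed): payoffs 2, 1 → best response News.
Service C against (Bundled, Sports): payoffs 3, 0 → best response News.
Mutual best responses: (Bundled, Originals, Bundled); (Bundled, Licensed, News).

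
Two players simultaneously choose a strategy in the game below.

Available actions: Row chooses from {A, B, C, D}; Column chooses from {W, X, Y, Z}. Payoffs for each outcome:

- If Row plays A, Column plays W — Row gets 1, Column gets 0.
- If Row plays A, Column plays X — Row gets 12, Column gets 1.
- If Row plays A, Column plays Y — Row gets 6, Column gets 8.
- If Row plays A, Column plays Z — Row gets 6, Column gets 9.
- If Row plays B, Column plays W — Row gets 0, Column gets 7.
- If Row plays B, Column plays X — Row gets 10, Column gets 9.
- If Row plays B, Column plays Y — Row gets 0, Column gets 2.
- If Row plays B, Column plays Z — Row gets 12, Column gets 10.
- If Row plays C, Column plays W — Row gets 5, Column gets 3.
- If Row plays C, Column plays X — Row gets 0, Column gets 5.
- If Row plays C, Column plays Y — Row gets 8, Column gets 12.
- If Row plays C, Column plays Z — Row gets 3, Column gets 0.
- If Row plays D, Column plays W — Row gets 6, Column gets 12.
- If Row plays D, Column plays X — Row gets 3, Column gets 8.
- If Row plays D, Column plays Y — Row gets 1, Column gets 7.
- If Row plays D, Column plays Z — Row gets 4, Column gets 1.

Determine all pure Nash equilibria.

(B, Z) and (C, Y) and (D, W)

Row against W: payoffs 1, 0, 5, 6 → best response D.
Row against X: payoffs 12, 10, 0, 3 → best response A.
Row against Y: payoffs 6, 0, 8, 1 → best response C.
Row against Z: payoffs 6, 12, 3, 4 → best response B.
Column against A: payoffs 0, 1, 8, 9 → best response Z.
Column against B: payoffs 7, 9, 2, 10 → best response Z.
Column against C: payoffs 3, 5, 12, 0 → best response Y.
Column against D: payoffs 12, 8, 7, 1 → best response W.
Mutual best responses: (B, Z); (C, Y); (D, W).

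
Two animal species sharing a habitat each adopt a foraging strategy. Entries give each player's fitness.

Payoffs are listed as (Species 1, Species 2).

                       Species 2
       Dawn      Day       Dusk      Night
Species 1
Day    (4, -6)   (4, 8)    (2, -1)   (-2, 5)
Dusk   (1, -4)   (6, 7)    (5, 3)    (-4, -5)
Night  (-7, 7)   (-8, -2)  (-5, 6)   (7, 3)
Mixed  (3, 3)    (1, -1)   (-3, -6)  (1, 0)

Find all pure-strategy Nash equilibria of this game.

Pure NE: (Dusk, Day)

Species 1 against Dawn: payoffs 4, 1, -7, 3 → best response Day.
Species 1 against Day: payoffs 4, 6, -8, 1 → best response Dusk.
Species 1 against Dusk: payoffs 2, 5, -5, -3 → best response Dusk.
Species 1 against Night: payoffs -2, -4, 7, 1 → best response Night.
Species 2 against Day: payoffs -6, 8, -1, 5 → best response Day.
Species 2 against Dusk: payoffs -4, 7, 3, -5 → best response Day.
Species 2 against Night: payoffs 7, -2, 6, 3 → best response Dawn.
Species 2 against Mixed: payoffs 3, -1, -6, 0 → best response Dawn.
Mutual best responses: (Dusk, Day).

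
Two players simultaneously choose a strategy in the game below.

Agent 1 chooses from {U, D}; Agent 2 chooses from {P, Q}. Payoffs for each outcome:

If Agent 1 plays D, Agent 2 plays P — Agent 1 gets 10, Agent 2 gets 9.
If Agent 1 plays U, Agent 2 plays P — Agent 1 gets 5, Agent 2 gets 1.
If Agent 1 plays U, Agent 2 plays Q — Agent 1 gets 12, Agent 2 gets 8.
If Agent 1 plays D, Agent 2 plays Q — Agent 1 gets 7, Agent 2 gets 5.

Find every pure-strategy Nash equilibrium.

(U, Q) and (D, P)

(U, P): Agent 1 can switch to D (5 → 10). Not NE.
(U, Q): Agent 1 gets 12, best alternative 7; Agent 2 gets 8, best alternative 1. No profitable deviation — NE.
(D, P): Agent 1 gets 10, best alternative 5; Agent 2 gets 9, best alternative 5. No profitable deviation — NE.
(D, Q): Agent 1 can switch to U (7 → 12). Not NE.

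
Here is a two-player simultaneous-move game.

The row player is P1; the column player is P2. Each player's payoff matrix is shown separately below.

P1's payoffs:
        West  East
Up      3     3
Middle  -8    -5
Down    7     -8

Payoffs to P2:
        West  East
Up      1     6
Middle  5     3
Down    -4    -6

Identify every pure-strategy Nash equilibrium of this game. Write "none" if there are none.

The pure Nash equilibria are (Up, East) and (Down, West).

(Up, West): P1 can switch to Down (3 → 7). Not NE.
(Up, East): P1 gets 3, best alternative -5; P2 gets 6, best alternative 1. No profitable deviation — NE.
(Middle, West): P1 can switch to Up (-8 → 3). Not NE.
(Middle, East): P1 can switch to Up (-5 → 3). Not NE.
(Down, West): P1 gets 7, best alternative 3; P2 gets -4, best alternative -6. No profitable deviation — NE.
(Down, East): P1 can switch to Up (-8 → 3). Not NE.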